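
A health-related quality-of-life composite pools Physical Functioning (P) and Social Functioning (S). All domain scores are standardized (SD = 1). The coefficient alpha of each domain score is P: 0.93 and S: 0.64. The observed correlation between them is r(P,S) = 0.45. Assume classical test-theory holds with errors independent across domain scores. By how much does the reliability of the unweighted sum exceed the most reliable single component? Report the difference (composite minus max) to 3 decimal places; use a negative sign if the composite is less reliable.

Var(sum) = 2 + 0.9 = 2.9; true-score variance = 1.57 + 0.9 = 2.47; composite reliability = 0.8517.
Max component reliability = 0.9300.
Difference = 0.8517 − 0.9300 = -0.078.

-0.078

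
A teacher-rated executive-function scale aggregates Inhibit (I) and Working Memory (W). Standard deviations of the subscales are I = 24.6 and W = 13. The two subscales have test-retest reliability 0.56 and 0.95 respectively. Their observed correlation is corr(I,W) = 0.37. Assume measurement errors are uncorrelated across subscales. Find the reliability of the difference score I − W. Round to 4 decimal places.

Var(I−W) = 24.6² + 13² − 2·24.6·13·0.37 = 774.16 − 236.652 = 537.508.
Because errors are independent across components, Cov(Tᵢ,Tⱼ) = Cov(Xᵢ,Xⱼ); the off-diagonal part of the true-score variance is the same as above.
True-score variance = [24.6²·0.56 + 13²·0.95] − 236.652 = 499.44 − 236.652 = 262.788.
Reliability = 262.788 / 537.508 = 0.4889.

0.4889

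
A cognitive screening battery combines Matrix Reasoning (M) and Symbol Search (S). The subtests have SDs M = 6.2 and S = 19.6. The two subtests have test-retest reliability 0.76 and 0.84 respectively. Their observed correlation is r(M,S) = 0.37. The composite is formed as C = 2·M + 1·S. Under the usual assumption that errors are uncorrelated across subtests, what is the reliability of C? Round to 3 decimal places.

0.863

Var(C) = 2²·6.2² + 19.6² + 2·[2·6.2·19.6·0.37] = 537.92 + 179.85 = 717.77.
With uncorrelated errors the cross-covariances are all true-score covariance, so they carry over unchanged; only the diagonal terms shrink to ρᵢσᵢ².
True-score variance = [2²·6.2²·0.76 + 19.6²·0.84] + 179.85 = 439.552 + 179.85 = 619.402.
Reliability = 619.402 / 717.77 = 0.863.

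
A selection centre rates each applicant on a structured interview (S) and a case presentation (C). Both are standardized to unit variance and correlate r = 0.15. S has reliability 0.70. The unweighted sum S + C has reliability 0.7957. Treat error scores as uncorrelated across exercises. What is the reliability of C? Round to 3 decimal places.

0.830

Var(S+C) = 2 + 2·0.15 = 2.300.
True-score variance = ρ_S + ρ_C + 2·0.15, so 0.7957 = (0.70 + ρ_C + 0.30) / 2.300.
ρ_C = 0.7957·2.300 − 0.70 − 0.30 = 0.830.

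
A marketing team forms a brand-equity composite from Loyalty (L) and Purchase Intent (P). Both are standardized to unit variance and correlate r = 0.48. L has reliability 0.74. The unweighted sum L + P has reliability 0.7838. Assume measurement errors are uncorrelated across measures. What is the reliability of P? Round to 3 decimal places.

0.620

Var(L+P) = 2 + 2·0.48 = 2.960.
True-score variance = ρ_L + ρ_P + 2·0.48, so 0.7838 = (0.74 + ρ_P + 0.96) / 2.960.
ρ_P = 0.7838·2.960 − 0.74 − 0.96 = 0.620.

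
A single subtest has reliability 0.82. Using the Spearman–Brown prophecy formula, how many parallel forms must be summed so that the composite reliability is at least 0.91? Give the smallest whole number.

3

k ≥ ρ*(1−ρ₁)/(ρ₁(1−ρ*)) = 0.91·0.18 / (0.82·0.09) = 2.220.
Smallest integer k = 3.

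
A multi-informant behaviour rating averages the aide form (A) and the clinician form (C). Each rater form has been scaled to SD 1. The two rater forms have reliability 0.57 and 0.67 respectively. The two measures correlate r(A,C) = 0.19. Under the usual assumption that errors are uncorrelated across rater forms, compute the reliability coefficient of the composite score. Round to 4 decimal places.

0.6807

Var(A+C) = 2 + 2·[0.19] = 2 + 0.38 = 2.38.
With uncorrelated errors the cross-covariances are all true-score covariance, so they carry over unchanged; only the diagonal terms shrink to ρᵢσᵢ².
True-score variance = [0.57 + 0.67] + 0.38 = 1.24 + 0.38 = 1.62.
Reliability = 1.62 / 2.38 = 0.6807.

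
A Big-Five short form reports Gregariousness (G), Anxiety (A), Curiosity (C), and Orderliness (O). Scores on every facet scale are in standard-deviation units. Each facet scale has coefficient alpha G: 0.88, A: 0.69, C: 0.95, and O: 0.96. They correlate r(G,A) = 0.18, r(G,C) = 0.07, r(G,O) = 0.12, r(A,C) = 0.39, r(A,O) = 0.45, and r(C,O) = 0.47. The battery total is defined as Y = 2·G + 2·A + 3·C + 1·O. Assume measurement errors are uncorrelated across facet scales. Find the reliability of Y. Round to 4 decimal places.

0.9265

Var(Y) = 2² + 2² + 3² + 1 + 2·[4·0.18 + 6·0.07 + 2·0.12 + 6·0.39 + 2·0.45 + 3·0.47] = 18 + 12.06 = 30.06.
With uncorrelated errors the cross-covariances are all true-score covariance, so they carry over unchanged; only the diagonal terms shrink to ρᵢσᵢ².
True-score variance = [2²·0.88 + 2²·0.69 + 3²·0.95 + 0.96] + 12.06 = 15.79 + 12.06 = 27.85.
Reliability = 27.85 / 30.06 = 0.9265.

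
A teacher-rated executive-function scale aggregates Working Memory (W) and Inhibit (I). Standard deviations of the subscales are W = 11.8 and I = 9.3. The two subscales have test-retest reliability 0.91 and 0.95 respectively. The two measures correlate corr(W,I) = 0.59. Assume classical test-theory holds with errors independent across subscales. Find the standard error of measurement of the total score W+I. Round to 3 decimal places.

4.106

Var(total) = 225.73 + 129.493 = 355.223.
True-score variance = 208.874 + 129.493 = 338.367, so reliability = 0.9525.
Error variance = 355.223 − 338.367 = 16.8561; SEM = √16.8561 = 4.106.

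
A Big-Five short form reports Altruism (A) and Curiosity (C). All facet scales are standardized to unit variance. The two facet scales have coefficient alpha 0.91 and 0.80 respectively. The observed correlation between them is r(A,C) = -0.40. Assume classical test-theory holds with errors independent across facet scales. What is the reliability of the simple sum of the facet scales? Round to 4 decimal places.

0.7583

Var(A+C) = 2 + 2·[(-0.40)] = 2 − 0.8 = 1.2.
Because errors are independent across components, Cov(Tᵢ,Tⱼ) = Cov(Xᵢ,Xⱼ); the off-diagonal part of the true-score variance is the same as above.
True-score variance = [0.91 + 0.80] − 0.8 = 1.71 − 0.8 = 0.91.
Reliability = 0.91 / 1.2 = 0.7583.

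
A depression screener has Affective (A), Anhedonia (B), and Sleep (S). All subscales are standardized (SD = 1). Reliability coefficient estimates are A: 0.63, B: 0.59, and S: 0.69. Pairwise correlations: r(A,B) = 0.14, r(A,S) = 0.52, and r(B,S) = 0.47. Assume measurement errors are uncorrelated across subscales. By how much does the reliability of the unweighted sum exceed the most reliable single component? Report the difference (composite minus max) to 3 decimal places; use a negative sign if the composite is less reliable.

Var(sum) = 3 + 2.26 = 5.26; true-score variance = 1.91 + 2.26 = 4.17; composite reliability = 0.7928.
Max component reliability = 0.6900.
Difference = 0.7928 − 0.6900 = 0.103.

0.103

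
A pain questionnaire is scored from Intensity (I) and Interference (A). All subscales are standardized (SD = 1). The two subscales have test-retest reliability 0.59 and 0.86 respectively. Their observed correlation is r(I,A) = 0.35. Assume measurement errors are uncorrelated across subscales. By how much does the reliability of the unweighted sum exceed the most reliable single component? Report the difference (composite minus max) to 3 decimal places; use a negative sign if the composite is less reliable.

-0.064

Var(sum) = 2 + 0.7 = 2.7; true-score variance = 1.45 + 0.7 = 2.15; composite reliability = 0.7963.
Max component reliability = 0.8600.
Difference = 0.7963 − 0.8600 = -0.064.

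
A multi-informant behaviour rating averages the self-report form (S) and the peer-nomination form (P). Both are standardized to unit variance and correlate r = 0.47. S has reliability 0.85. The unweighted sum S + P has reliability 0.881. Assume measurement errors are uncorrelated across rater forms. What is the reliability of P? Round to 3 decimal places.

Var(S+P) = 2 + 2·0.47 = 2.940.
True-score variance = ρ_S + ρ_P + 2·0.47, so 0.881 = (0.85 + ρ_P + 0.94) / 2.940.
ρ_P = 0.881·2.940 − 0.85 − 0.94 = 0.800.

0.800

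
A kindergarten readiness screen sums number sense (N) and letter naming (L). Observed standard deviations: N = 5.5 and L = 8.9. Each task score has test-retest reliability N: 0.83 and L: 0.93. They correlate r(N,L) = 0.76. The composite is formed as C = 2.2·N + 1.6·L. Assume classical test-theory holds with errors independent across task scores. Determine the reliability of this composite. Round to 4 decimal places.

0.9360

Var(C) = 2.2²·5.5² + 1.6²·8.9² + 2·[3.52·5.5·8.9·0.76] = 349.188 + 261.902 = 611.09.
With uncorrelated errors the cross-covariances are all true-score covariance, so they carry over unchanged; only the diagonal terms shrink to ρᵢσᵢ².
True-score variance = [2.2²·5.5²·0.83 + 1.6²·8.9²·0.93] + 261.902 = 310.103 + 261.902 = 572.006.
Reliability = 572.006 / 611.09 = 0.9360.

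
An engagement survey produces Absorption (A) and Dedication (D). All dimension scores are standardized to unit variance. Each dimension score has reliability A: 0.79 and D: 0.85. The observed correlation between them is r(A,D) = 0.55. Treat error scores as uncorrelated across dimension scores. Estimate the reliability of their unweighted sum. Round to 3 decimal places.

0.884

Var(A+D) = 2 + 2·[0.55] = 2 + 1.1 = 3.1.
With uncorrelated errors the cross-covariances are all true-score covariance, so they carry over unchanged; only the diagonal terms shrink to ρᵢσᵢ².
True-score variance = [0.79 + 0.85] + 1.1 = 1.64 + 1.1 = 2.74.
Reliability = 2.74 / 3.1 = 0.884.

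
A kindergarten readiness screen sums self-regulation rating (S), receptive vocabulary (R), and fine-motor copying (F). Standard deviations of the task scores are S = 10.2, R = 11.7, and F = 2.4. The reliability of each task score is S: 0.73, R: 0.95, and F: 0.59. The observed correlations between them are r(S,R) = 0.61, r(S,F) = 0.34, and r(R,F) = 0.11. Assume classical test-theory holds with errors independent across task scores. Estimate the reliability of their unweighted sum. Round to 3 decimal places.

0.910

Var(S+R+F) = 10.2² + 11.7² + 2.4² + 2·[10.2·11.7·0.61 + 10.2·2.4·0.34 + 11.7·2.4·0.11] = 246.69 + 168.419 = 415.109.
Because errors are independent across components, Cov(Tᵢ,Tⱼ) = Cov(Xᵢ,Xⱼ); the off-diagonal part of the true-score variance is the same as above.
True-score variance = [10.2²·0.73 + 11.7²·0.95 + 2.4²·0.59] + 168.419 = 209.393 + 168.419 = 377.812.
Reliability = 377.812 / 415.109 = 0.910.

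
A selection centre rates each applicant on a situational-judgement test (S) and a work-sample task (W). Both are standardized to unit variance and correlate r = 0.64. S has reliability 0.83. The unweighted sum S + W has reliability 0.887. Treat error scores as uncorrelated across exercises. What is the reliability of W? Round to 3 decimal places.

Var(S+W) = 2 + 2·0.64 = 3.280.
True-score variance = ρ_S + ρ_W + 2·0.64, so 0.887 = (0.83 + ρ_W + 1.28) / 3.280.
ρ_W = 0.887·3.280 − 0.83 − 1.28 = 0.799.

0.799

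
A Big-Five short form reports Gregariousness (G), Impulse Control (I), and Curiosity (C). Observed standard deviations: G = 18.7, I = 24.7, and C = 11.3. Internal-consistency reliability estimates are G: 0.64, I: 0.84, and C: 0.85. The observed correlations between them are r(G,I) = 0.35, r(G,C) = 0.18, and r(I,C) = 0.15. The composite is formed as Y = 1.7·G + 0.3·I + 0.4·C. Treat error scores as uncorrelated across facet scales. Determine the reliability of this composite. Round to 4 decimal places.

Var(Y) = 1.7²·18.7² + 0.3²·24.7² + 0.4²·11.3² + 2·[0.51·18.7·24.7·0.35 + 0.68·18.7·11.3·0.18 + 0.12·24.7·11.3·0.15] = 1085.94 + 226.671 = 1312.61.
Because errors are independent across components, Cov(Tᵢ,Tⱼ) = Cov(Xᵢ,Xⱼ); the off-diagonal part of the true-score variance is the same as above.
True-score variance = [1.7²·18.7²·0.64 + 0.3²·24.7²·0.84 + 0.4²·11.3²·0.85] + 226.671 = 710.275 + 226.671 = 936.947.
Reliability = 936.947 / 1312.61 = 0.7138.

0.7138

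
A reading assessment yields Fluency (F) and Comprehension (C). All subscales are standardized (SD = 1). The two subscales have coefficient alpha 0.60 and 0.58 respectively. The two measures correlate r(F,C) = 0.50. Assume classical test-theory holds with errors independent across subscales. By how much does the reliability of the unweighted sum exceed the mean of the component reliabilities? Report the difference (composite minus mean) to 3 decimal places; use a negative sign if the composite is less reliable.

Var(sum) = 2 + 1 = 3; true-score variance = 1.18 + 1 = 2.18; composite reliability = 0.7267.
Mean component reliability = 0.5900.
Difference = 0.7267 − 0.5900 = 0.137.

0.137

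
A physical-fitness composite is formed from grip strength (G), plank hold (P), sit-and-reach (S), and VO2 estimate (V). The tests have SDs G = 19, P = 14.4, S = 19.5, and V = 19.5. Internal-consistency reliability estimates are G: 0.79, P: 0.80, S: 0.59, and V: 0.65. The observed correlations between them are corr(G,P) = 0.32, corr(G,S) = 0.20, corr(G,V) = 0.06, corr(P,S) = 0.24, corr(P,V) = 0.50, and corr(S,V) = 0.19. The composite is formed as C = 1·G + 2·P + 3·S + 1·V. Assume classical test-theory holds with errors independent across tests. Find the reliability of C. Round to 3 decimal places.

0.767

Var(C) = 19² + 2²·14.4² + 3²·19.5² + 19.5² + 2·[2·19·14.4·0.32 + 3·19·19.5·0.20 + 19·19.5·0.06 + 6·14.4·19.5·0.24 + 2·14.4·19.5·0.50 + 3·19.5·19.5·0.19] = 4992.94 + 2643.06 = 7636.
Because errors are independent across components, Cov(Tᵢ,Tⱼ) = Cov(Xᵢ,Xⱼ); the off-diagonal part of the true-score variance is the same as above.
True-score variance = [19²·0.79 + 2²·14.4²·0.80 + 3²·19.5²·0.59 + 19.5²·0.65] + 2643.06 = 3215.03 + 2643.06 = 5858.09.
Reliability = 5858.09 / 7636 = 0.767.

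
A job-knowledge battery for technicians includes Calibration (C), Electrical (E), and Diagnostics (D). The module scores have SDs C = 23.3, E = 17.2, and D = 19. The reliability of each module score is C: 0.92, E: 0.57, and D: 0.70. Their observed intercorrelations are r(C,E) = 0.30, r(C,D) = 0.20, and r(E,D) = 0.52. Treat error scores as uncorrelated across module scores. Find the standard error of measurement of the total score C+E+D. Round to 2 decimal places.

16.70

Var(total) = 1199.73 + 757.408 = 1957.14.
True-score variance = 920.788 + 757.408 = 1678.2, so reliability = 0.8575.
Error variance = 1957.14 − 1678.2 = 278.942; SEM = √278.942 = 16.70.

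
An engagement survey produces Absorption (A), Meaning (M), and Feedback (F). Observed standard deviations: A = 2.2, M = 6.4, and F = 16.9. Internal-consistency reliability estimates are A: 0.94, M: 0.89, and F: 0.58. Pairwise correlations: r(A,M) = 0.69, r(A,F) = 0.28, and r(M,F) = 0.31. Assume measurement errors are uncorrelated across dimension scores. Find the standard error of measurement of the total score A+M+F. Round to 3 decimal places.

Var(total) = 331.41 + 107.31 = 438.72.
True-score variance = 206.658 + 107.31 = 313.968, so reliability = 0.7156.
Error variance = 438.72 − 313.968 = 124.752; SEM = √124.752 = 11.169.

11.169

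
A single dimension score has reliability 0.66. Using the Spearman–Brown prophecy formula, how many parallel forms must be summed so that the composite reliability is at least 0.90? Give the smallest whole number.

k ≥ ρ*(1−ρ₁)/(ρ₁(1−ρ*)) = 0.90·0.34 / (0.66·0.10) = 4.636.
Smallest integer k = 5.

5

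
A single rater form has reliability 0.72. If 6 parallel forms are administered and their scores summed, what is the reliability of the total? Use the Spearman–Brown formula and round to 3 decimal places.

ρ_k = kρ / (1 + (k−1)ρ) = 6·0.72 / (1 + 5·0.72) = 4.320 / 4.600 = 0.939.

0.939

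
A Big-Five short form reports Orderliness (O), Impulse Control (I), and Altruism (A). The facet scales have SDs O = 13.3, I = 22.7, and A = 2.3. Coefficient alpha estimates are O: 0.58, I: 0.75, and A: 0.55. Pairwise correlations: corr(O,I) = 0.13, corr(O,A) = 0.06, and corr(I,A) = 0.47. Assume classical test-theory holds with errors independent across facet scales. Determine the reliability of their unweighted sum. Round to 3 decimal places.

Var(O+I+A) = 13.3² + 22.7² + 2.3² + 2·[13.3·22.7·0.13 + 13.3·2.3·0.06 + 22.7·2.3·0.47] = 697.47 + 131.245 = 828.715.
With uncorrelated errors the cross-covariances are all true-score covariance, so they carry over unchanged; only the diagonal terms shrink to ρᵢσᵢ².
True-score variance = [13.3²·0.58 + 22.7²·0.75 + 2.3²·0.55] + 131.245 = 491.973 + 131.245 = 623.218.
Reliability = 623.218 / 828.715 = 0.752.

0.752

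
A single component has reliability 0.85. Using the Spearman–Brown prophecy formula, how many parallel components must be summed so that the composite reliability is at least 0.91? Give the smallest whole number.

2

k ≥ ρ*(1−ρ₁)/(ρ₁(1−ρ*)) = 0.91·0.15 / (0.85·0.09) = 1.784.
Smallest integer k = 2.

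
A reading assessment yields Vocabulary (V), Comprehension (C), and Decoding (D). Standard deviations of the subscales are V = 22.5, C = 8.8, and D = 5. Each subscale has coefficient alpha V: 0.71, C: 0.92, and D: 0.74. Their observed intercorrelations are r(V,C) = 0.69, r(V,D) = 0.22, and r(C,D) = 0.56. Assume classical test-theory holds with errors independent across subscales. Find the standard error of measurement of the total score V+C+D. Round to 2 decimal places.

12.63

Var(total) = 608.69 + 372.02 = 980.71.
True-score variance = 449.182 + 372.02 = 821.202, so reliability = 0.8374.
Error variance = 980.71 − 821.202 = 159.508; SEM = √159.508 = 12.63.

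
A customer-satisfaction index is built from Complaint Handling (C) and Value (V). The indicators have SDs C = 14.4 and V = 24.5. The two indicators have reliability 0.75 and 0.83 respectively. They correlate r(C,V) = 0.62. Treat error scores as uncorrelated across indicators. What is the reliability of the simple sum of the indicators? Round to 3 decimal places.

0.876

Var(C+V) = 14.4² + 24.5² + 2·[14.4·24.5·0.62] = 807.61 + 437.472 = 1245.08.
Because errors are independent across components, Cov(Tᵢ,Tⱼ) = Cov(Xᵢ,Xⱼ); the off-diagonal part of the true-score variance is the same as above.
True-score variance = [14.4²·0.75 + 24.5²·0.83] + 437.472 = 653.727 + 437.472 = 1091.2.
Reliability = 1091.2 / 1245.08 = 0.876.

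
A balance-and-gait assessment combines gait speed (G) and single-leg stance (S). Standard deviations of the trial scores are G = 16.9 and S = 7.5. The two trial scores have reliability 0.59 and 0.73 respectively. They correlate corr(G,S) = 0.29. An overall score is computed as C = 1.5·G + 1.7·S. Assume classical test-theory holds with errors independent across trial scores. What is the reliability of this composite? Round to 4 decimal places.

0.6904

Var(C) = 1.5²·16.9² + 1.7²·7.5² + 2·[2.55·16.9·7.5·0.29] = 805.185 + 187.463 = 992.648.
Under uncorrelated errors the observed covariances equal the true-score covariances, so only the own-variance terms attenuate.
True-score variance = [1.5²·16.9²·0.59 + 1.7²·7.5²·0.73] + 187.463 = 497.818 + 187.463 = 685.281.
Reliability = 685.281 / 992.648 = 0.6904.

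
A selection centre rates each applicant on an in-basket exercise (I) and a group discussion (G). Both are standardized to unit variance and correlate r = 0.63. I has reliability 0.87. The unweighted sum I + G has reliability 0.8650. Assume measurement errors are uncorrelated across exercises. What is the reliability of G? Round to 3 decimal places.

Var(I+G) = 2 + 2·0.63 = 3.260.
True-score variance = ρ_I + ρ_G + 2·0.63, so 0.8650 = (0.87 + ρ_G + 1.26) / 3.260.
ρ_G = 0.8650·3.260 − 0.87 − 1.26 = 0.690.

0.690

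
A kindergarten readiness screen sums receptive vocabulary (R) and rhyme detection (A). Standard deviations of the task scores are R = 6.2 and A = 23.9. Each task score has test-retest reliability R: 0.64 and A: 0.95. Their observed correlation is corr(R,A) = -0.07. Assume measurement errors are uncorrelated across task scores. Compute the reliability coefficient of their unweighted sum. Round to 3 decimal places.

Var(R+A) = 6.2² + 23.9² + 2·[6.2·23.9·(-0.07)] = 609.65 − 20.7452 = 588.905.
Under uncorrelated errors the observed covariances equal the true-score covariances, so only the own-variance terms attenuate.
True-score variance = [6.2²·0.64 + 23.9²·0.95] − 20.7452 = 567.251 − 20.7452 = 546.506.
Reliability = 546.506 / 588.905 = 0.928.

0.928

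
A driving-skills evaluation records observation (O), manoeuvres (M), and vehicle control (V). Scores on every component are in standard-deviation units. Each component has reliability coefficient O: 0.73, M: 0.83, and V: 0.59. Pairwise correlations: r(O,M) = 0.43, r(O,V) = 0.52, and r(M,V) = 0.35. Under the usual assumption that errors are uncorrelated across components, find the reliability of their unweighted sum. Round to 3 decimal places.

0.848

Var(O+M+V) = 3 + 2·[0.43 + 0.52 + 0.35] = 3 + 2.6 = 5.6.
Because errors are independent across components, Cov(Tᵢ,Tⱼ) = Cov(Xᵢ,Xⱼ); the off-diagonal part of the true-score variance is the same as above.
True-score variance = [0.73 + 0.83 + 0.59] + 2.6 = 2.15 + 2.6 = 4.75.
Reliability = 4.75 / 5.6 = 0.848.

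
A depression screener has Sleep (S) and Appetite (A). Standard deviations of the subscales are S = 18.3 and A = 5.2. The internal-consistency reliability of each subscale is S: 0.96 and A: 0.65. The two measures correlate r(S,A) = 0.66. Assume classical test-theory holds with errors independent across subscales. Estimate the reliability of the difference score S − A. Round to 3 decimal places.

Var(S−A) = 18.3² + 5.2² − 2·18.3·5.2·0.66 = 361.93 − 125.611 = 236.319.
Because errors are independent across components, Cov(Tᵢ,Tⱼ) = Cov(Xᵢ,Xⱼ); the off-diagonal part of the true-score variance is the same as above.
True-score variance = [18.3²·0.96 + 5.2²·0.65] − 125.611 = 339.07 − 125.611 = 213.459.
Reliability = 213.459 / 236.319 = 0.903.

0.903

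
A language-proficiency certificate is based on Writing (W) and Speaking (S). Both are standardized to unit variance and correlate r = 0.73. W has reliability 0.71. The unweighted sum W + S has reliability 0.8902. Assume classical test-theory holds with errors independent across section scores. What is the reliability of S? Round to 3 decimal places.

Var(W+S) = 2 + 2·0.73 = 3.460.
True-score variance = ρ_W + ρ_S + 2·0.73, so 0.8902 = (0.71 + ρ_S + 1.46) / 3.460.
ρ_S = 0.8902·3.460 − 0.71 − 1.46 = 0.910.

0.910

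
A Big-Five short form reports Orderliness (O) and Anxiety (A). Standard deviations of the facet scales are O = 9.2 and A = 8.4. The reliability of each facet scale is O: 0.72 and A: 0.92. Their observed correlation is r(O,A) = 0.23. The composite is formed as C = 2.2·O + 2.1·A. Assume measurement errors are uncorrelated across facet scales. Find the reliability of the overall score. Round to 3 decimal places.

0.842

Var(C) = 2.2²·9.2² + 2.1²·8.4² + 2·[4.62·9.2·8.4·0.23] = 720.827 + 164.235 = 885.063.
Because errors are independent across components, Cov(Tᵢ,Tⱼ) = Cov(Xᵢ,Xⱼ); the off-diagonal part of the true-score variance is the same as above.
True-score variance = [2.2²·9.2²·0.72 + 2.1²·8.4²·0.92] + 164.235 = 581.23 + 164.235 = 745.465.
Reliability = 745.465 / 885.063 = 0.842.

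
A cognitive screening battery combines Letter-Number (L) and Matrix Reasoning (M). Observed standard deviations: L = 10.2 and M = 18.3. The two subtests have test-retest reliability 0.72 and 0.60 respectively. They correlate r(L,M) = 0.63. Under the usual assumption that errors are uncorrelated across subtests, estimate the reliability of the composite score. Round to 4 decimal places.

0.7581

Var(L+M) = 10.2² + 18.3² + 2·[10.2·18.3·0.63] = 438.93 + 235.192 = 674.122.
Because errors are independent across components, Cov(Tᵢ,Tⱼ) = Cov(Xᵢ,Xⱼ); the off-diagonal part of the true-score variance is the same as above.
True-score variance = [10.2²·0.72 + 18.3²·0.60] + 235.192 = 275.843 + 235.192 = 511.034.
Reliability = 511.034 / 674.122 = 0.7581.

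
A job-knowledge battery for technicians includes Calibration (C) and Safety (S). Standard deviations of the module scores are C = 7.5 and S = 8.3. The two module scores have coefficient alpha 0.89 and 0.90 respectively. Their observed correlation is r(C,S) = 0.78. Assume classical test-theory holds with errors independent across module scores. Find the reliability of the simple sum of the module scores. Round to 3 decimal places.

Var(C+S) = 7.5² + 8.3² + 2·[7.5·8.3·0.78] = 125.14 + 97.11 = 222.25.
Under uncorrelated errors the observed covariances equal the true-score covariances, so only the own-variance terms attenuate.
True-score variance = [7.5²·0.89 + 8.3²·0.90] + 97.11 = 112.064 + 97.11 = 209.174.
Reliability = 209.174 / 222.25 = 0.941.

0.941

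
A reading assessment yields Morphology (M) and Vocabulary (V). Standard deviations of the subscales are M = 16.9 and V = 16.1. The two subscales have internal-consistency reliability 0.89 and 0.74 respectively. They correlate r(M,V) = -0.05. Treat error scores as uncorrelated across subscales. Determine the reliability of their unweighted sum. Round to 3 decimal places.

0.809

Var(M+V) = 16.9² + 16.1² + 2·[16.9·16.1·(-0.05)] = 544.82 − 27.209 = 517.611.
Under uncorrelated errors the observed covariances equal the true-score covariances, so only the own-variance terms attenuate.
True-score variance = [16.9²·0.89 + 16.1²·0.74] − 27.209 = 446.008 − 27.209 = 418.799.
Reliability = 418.799 / 517.611 = 0.809.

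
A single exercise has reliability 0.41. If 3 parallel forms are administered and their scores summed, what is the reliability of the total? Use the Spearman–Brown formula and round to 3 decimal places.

0.676

ρ_k = kρ / (1 + (k−1)ρ) = 3·0.41 / (1 + 2·0.41) = 1.230 / 1.820 = 0.676.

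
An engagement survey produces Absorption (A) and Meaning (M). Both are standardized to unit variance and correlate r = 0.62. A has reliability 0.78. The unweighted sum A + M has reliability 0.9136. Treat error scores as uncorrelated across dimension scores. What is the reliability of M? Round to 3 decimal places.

Var(A+M) = 2 + 2·0.62 = 3.240.
True-score variance = ρ_A + ρ_M + 2·0.62, so 0.9136 = (0.78 + ρ_M + 1.24) / 3.240.
ρ_M = 0.9136·3.240 − 0.78 − 1.24 = 0.940.

0.940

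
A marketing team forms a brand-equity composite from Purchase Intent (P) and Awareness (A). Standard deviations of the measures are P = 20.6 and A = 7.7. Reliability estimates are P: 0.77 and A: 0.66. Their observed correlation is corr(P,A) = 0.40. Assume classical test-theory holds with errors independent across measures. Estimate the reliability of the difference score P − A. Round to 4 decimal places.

0.6699

Var(P−A) = 20.6² + 7.7² − 2·20.6·7.7·0.40 = 483.65 − 126.896 = 356.754.
Because errors are independent across components, Cov(Tᵢ,Tⱼ) = Cov(Xᵢ,Xⱼ); the off-diagonal part of the true-score variance is the same as above.
True-score variance = [20.6²·0.77 + 7.7²·0.66] − 126.896 = 365.889 − 126.896 = 238.993.
Reliability = 238.993 / 356.754 = 0.6699.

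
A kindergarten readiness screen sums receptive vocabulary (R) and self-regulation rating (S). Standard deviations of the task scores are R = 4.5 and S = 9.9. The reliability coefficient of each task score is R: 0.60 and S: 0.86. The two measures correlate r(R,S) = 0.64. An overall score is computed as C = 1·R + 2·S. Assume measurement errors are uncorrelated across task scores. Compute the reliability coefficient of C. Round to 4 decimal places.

Var(C) = 4.5² + 2²·9.9² + 2·[2·4.5·9.9·0.64] = 412.29 + 114.048 = 526.338.
Because errors are independent across components, Cov(Tᵢ,Tⱼ) = Cov(Xᵢ,Xⱼ); the off-diagonal part of the true-score variance is the same as above.
True-score variance = [4.5²·0.60 + 2²·9.9²·0.86] + 114.048 = 349.304 + 114.048 = 463.352.
Reliability = 463.352 / 526.338 = 0.8803.

0.8803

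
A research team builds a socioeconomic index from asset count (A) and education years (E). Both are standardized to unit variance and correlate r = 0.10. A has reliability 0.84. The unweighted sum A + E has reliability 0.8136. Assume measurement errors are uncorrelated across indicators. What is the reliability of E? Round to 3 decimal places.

0.750

Var(A+E) = 2 + 2·0.10 = 2.200.
True-score variance = ρ_A + ρ_E + 2·0.10, so 0.8136 = (0.84 + ρ_E + 0.20) / 2.200.
ρ_E = 0.8136·2.200 − 0.84 − 0.20 = 0.750.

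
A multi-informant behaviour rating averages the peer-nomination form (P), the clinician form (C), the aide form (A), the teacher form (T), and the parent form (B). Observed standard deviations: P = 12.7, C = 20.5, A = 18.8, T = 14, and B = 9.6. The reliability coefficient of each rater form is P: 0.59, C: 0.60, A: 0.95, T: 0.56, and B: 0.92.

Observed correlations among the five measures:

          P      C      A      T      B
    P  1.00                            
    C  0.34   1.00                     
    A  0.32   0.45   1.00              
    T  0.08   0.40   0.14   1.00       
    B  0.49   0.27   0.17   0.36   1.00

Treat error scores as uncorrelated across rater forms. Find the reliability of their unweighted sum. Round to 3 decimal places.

Var(P+C+A+T+B) = 12.7² + 20.5² + 18.8² + 14² + 9.6² + 2·[12.7·20.5·0.34 + 12.7·18.8·0.32 + 12.7·14·0.08 + 12.7·9.6·0.49 + 20.5·18.8·0.45 + 20.5·14·0.40 + 20.5·9.6·0.27 + 18.8·14·0.14 + 18.8·9.6·0.17 + 14·9.6·0.36] = 1223.14 + 1392.33 = 2615.47.
Because errors are independent across components, Cov(Tᵢ,Tⱼ) = Cov(Xᵢ,Xⱼ); the off-diagonal part of the true-score variance is the same as above.
True-score variance = [12.7²·0.59 + 20.5²·0.60 + 18.8²·0.95 + 14²·0.56 + 9.6²·0.92] + 1392.33 = 877.626 + 1392.33 = 2269.96.
Reliability = 2269.96 / 2615.47 = 0.868.

0.868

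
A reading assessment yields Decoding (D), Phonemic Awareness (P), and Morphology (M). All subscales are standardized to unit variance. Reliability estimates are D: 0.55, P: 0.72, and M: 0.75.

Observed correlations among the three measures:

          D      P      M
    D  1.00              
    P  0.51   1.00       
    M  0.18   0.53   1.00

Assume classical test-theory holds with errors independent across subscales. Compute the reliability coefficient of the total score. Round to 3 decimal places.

0.820

Var(D+P+M) = 3 + 2·[0.51 + 0.18 + 0.53] = 3 + 2.44 = 5.44.
Under uncorrelated errors the observed covariances equal the true-score covariances, so only the own-variance terms attenuate.
True-score variance = [0.55 + 0.72 + 0.75] + 2.44 = 2.02 + 2.44 = 4.46.
Reliability = 4.46 / 5.44 = 0.820.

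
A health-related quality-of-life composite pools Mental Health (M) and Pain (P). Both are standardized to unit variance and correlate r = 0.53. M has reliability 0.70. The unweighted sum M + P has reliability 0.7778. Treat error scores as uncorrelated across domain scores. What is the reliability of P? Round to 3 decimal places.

Var(M+P) = 2 + 2·0.53 = 3.060.
True-score variance = ρ_M + ρ_P + 2·0.53, so 0.7778 = (0.70 + ρ_P + 1.06) / 3.060.
ρ_P = 0.7778·3.060 − 0.70 − 1.06 = 0.620.

0.620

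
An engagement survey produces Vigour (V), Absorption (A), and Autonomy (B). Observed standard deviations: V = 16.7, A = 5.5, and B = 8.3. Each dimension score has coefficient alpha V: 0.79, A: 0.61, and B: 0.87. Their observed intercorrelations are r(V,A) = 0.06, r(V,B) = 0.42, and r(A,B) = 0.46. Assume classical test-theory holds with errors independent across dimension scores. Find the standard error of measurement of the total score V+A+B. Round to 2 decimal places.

8.91

Var(total) = 378.03 + 169.452 = 547.482.
True-score variance = 298.71 + 169.452 = 468.162, so reliability = 0.8551.
Error variance = 547.482 − 468.162 = 79.3201; SEM = √79.3201 = 8.91.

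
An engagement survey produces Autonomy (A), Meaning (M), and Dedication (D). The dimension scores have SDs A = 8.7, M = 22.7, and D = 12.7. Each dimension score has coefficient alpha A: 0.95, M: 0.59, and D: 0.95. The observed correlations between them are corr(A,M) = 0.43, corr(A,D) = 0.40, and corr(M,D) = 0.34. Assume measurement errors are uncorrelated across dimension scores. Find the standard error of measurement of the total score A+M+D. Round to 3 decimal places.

Var(total) = 752.27 + 454.271 = 1206.54.
True-score variance = 529.152 + 454.271 = 983.423, so reliability = 0.8151.
Error variance = 1206.54 − 983.423 = 223.118; SEM = √223.118 = 14.937.

14.937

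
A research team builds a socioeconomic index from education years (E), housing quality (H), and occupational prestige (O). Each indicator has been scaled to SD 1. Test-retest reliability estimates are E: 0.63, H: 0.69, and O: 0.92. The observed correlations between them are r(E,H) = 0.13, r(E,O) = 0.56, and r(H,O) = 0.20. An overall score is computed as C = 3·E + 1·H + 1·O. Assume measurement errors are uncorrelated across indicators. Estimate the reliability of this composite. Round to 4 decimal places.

Var(C) = 3² + 1 + 1 + 2·[3·0.13 + 3·0.56 + 0.20] = 11 + 4.54 = 15.54.
With uncorrelated errors the cross-covariances are all true-score covariance, so they carry over unchanged; only the diagonal terms shrink to ρᵢσᵢ².
True-score variance = [3²·0.63 + 0.69 + 0.92] + 4.54 = 7.28 + 4.54 = 11.82.
Reliability = 11.82 / 15.54 = 0.7606.

0.7606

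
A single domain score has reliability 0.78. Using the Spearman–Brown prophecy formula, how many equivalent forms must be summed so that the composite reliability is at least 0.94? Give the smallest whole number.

5

k ≥ ρ*(1−ρ₁)/(ρ₁(1−ρ*)) = 0.94·0.22 / (0.78·0.06) = 4.419.
Smallest integer k = 5.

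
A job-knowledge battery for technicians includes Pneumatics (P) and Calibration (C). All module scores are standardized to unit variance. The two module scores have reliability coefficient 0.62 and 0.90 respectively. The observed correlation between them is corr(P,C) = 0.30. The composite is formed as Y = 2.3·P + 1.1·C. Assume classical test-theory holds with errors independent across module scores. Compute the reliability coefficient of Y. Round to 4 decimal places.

Var(Y) = 2.3² + 1.1² + 2·[2.53·0.30] = 6.5 + 1.518 = 8.018.
With uncorrelated errors the cross-covariances are all true-score covariance, so they carry over unchanged; only the diagonal terms shrink to ρᵢσᵢ².
True-score variance = [2.3²·0.62 + 1.1²·0.90] + 1.518 = 4.3688 + 1.518 = 5.8868.
Reliability = 5.8868 / 8.018 = 0.7342.

0.7342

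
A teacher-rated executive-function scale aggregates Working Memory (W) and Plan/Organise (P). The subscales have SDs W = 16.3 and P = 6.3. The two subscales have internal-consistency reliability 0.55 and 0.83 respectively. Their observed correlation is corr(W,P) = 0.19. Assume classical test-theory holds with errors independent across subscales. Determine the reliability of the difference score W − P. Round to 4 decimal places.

Var(W−P) = 16.3² + 6.3² − 2·16.3·6.3·0.19 = 305.38 − 39.0222 = 266.358.
Because errors are independent across components, Cov(Tᵢ,Tⱼ) = Cov(Xᵢ,Xⱼ); the off-diagonal part of the true-score variance is the same as above.
True-score variance = [16.3²·0.55 + 6.3²·0.83] − 39.0222 = 179.072 − 39.0222 = 140.05.
Reliability = 140.05 / 266.358 = 0.5258.

0.5258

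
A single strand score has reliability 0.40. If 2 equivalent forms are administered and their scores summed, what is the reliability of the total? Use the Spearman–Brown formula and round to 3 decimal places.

ρ_k = kρ / (1 + (k−1)ρ) = 2·0.40 / (1 + 1·0.40) = 0.800 / 1.400 = 0.571.

0.571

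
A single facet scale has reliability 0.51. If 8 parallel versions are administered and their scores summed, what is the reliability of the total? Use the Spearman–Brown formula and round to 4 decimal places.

0.8928

ρ_k = kρ / (1 + (k−1)ρ) = 8·0.51 / (1 + 7·0.51) = 4.080 / 4.570 = 0.8928.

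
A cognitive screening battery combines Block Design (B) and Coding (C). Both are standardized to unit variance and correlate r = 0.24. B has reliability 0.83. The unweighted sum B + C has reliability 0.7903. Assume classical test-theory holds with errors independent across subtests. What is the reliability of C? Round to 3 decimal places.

0.650

Var(B+C) = 2 + 2·0.24 = 2.480.
True-score variance = ρ_B + ρ_C + 2·0.24, so 0.7903 = (0.83 + ρ_C + 0.48) / 2.480.
ρ_C = 0.7903·2.480 − 0.83 − 0.48 = 0.650.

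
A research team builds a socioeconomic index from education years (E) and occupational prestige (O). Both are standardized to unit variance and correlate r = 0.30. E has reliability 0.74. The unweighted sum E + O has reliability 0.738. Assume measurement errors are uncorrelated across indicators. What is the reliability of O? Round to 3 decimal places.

Var(E+O) = 2 + 2·0.30 = 2.600.
True-score variance = ρ_E + ρ_O + 2·0.30, so 0.738 = (0.74 + ρ_O + 0.60) / 2.600.
ρ_O = 0.738·2.600 − 0.74 − 0.60 = 0.579.

0.579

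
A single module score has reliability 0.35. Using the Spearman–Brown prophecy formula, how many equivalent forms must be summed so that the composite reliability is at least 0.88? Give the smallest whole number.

14

k ≥ ρ*(1−ρ₁)/(ρ₁(1−ρ*)) = 0.88·0.65 / (0.35·0.12) = 13.619.
Smallest integer k = 14.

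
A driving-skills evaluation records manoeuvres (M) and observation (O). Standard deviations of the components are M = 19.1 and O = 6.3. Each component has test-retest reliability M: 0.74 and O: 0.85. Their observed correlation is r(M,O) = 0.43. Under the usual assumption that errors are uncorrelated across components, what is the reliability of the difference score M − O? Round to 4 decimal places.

0.6651

Var(M−O) = 19.1² + 6.3² − 2·19.1·6.3·0.43 = 404.5 − 103.484 = 301.016.
Because errors are independent across components, Cov(Tᵢ,Tⱼ) = Cov(Xᵢ,Xⱼ); the off-diagonal part of the true-score variance is the same as above.
True-score variance = [19.1²·0.74 + 6.3²·0.85] − 103.484 = 303.696 − 103.484 = 200.212.
Reliability = 200.212 / 301.016 = 0.6651.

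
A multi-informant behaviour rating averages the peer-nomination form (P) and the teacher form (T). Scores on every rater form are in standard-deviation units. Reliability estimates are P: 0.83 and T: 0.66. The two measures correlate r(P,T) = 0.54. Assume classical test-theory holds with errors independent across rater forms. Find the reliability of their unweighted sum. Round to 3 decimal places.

0.834

Var(P+T) = 2 + 2·[0.54] = 2 + 1.08 = 3.08.
With uncorrelated errors the cross-covariances are all true-score covariance, so they carry over unchanged; only the diagonal terms shrink to ρᵢσᵢ².
True-score variance = [0.83 + 0.66] + 1.08 = 1.49 + 1.08 = 2.57.
Reliability = 2.57 / 3.08 = 0.834.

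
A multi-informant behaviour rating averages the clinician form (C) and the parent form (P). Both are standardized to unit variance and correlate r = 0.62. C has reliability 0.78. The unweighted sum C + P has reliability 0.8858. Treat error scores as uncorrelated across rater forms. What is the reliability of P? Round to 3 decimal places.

0.850

Var(C+P) = 2 + 2·0.62 = 3.240.
True-score variance = ρ_C + ρ_P + 2·0.62, so 0.8858 = (0.78 + ρ_P + 1.24) / 3.240.
ρ_P = 0.8858·3.240 − 0.78 − 1.24 = 0.850.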